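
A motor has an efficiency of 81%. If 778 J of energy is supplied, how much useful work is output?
W_out = η × W_in = 0.81 × 778 = 630.18 J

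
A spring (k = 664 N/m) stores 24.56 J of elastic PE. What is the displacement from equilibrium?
PE = ½kx² → x = √(2PE/k) = √(2×24.56/664) = 0.272 m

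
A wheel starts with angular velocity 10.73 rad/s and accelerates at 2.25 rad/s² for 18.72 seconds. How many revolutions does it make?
θ = ω₀t + ½αt² = 10.73×18.72 + ½×2.25×18.72² = 595.11 rad
Revolutions = θ/(2π) = 595.11/(2π) = 94.71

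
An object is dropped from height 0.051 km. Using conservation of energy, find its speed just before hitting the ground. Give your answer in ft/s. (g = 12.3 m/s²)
mgh = ½mv² → v = √(2gh) = √(2×12.3×51) = 35.42 m/s = 116.2 ft/s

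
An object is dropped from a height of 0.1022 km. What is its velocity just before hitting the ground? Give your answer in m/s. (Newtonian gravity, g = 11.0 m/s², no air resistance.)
v = √(2gh) (with unit conversion) = 47.42 m/s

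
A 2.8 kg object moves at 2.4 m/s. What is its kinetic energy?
KE = ½mv² = ½×2.8×2.4² = 8.064 J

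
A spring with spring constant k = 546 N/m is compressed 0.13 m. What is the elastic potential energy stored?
PE = ½kx² = ½×546×0.13² = 4.614 J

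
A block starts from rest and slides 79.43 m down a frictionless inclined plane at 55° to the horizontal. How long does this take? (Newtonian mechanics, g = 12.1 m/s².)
a = g sin(θ) = 12.1 × sin(55°) = 9.91 m/s²
t = √(2d/a) = √(2 × 79.43 / 9.91) = 4.0 s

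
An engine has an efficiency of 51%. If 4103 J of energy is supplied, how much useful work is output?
W_out = η × W_in = 0.51 × 4103 = 2092.5 J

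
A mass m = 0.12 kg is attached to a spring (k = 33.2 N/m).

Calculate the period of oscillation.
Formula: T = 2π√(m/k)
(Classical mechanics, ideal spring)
T = 2π√(m/k) = 2π√(0.12/33.2) = 0.3777 s; f = 1/T = 2.647 Hz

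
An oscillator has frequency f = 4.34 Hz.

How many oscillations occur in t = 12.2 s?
n = f×t = 4.34×12.2 = 52.95 oscillations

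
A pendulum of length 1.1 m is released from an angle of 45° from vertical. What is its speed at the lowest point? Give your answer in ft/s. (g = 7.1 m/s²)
h = L(1 − cosθ) = 1.1×(1 − cos45°) = 0.3222 m
v = √(2gh) = √(2×7.1×0.3222) = 2.139 m/s = 7.017 ft/s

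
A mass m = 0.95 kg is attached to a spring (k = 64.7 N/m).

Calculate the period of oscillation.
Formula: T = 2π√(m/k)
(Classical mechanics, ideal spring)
T = 2π√(m/k) = 2π√(0.95/64.7) = 0.7614 s; f = 1/T = 1.313 Hz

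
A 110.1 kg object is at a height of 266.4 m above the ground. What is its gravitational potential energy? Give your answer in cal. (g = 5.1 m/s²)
PE = mgh = 110.1 kg × 5.1 m/s² × 266.4 m = 1.496e+05 J = 35750.0 cal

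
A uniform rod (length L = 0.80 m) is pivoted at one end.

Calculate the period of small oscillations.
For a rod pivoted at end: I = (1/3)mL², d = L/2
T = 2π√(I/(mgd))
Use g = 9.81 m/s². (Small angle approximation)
I/m = (1/3)L² = 0.2133 m²; d = L/2 = 0.4 m
T = 2π√(I/(mgd)) = 2π√(0.2133/(9.81×0.4)) = 1.465 s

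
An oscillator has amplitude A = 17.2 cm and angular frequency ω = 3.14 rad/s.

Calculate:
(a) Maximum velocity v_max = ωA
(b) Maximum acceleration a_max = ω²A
v_max = ωA = 3.14×0.172 = 0.5401 m/s
a_max = ω²A = 3.14²×0.172 = 1.696 m/s²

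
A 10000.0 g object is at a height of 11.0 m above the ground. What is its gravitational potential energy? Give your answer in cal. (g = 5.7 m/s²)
PE = mgh = 10 kg × 5.7 m/s² × 11 m = 627 J = 149.9 cal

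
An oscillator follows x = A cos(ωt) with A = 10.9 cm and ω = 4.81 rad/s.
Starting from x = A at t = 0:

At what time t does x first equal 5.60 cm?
cos(ωt) = x/A = 5.6/10.9 = 0.5138
ωt = arccos(0.5138) = 1.031 rad
t = 1.031/4.81 = 0.2144 s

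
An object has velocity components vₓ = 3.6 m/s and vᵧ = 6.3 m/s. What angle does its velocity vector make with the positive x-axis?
θ = arctan(vᵧ/vₓ) = arctan(6.3/3.6) = 60.26°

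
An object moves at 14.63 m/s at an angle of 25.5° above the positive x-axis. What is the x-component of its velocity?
vₓ = v cos(θ) = 14.63 × cos(25.5°) = 13.2 m/s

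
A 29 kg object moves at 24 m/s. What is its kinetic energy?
KE = ½mv² = ½×29×24² = 8352.0 J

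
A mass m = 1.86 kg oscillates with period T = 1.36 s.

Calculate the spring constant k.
T = 2π√(m/k) → k = m(2π/T)² = 1.86×(2π/1.36)² = 39.7 N/m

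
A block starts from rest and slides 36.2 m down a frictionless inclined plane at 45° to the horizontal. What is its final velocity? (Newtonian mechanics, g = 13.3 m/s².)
a = g sin(θ) = 13.3 × sin(45°) = 9.4 m/s²
v = √(2ad) = √(2 × 9.4 × 36.2) = 26.09 m/s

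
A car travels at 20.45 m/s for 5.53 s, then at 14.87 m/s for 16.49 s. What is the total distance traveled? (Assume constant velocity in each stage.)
d₁ = v₁t₁ = 20.45 × 5.53 = 113.088 m
d₂ = v₂t₂ = 14.87 × 16.49 = 245.206 m
d_total = 113.088 + 245.206 = 358.29 m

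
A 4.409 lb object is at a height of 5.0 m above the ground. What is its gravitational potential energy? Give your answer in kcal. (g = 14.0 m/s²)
PE = mgh = 2 kg × 14.0 m/s² × 5 m = 140 J = 0.03346 kcal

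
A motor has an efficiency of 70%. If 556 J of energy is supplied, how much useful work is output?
W_out = η × W_in = 0.7 × 556 = 389.2 J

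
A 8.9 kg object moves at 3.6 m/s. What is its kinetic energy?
KE = ½mv² = ½×8.9×3.6² = 57.672 J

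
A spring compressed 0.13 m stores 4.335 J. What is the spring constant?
PE = ½kx² → k = 2PE/x² = 2×4.335/0.13² = 513.0 N/m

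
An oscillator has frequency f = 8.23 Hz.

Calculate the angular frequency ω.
ω = 2πf = 2π×8.23 = 51.71 rad/s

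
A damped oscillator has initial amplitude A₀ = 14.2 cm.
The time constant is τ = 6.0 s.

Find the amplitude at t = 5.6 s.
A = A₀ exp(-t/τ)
A = A₀ exp(−t/τ) = 14.2×exp(−5.6/6.0) = 5.584 cm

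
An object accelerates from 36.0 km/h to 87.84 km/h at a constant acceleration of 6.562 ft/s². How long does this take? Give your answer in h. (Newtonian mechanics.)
t = (v - v₀)/a (with unit conversion) = 0.002 h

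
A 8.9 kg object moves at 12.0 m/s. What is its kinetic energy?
KE = ½mv² = ½×8.9×12.0² = 640.8 J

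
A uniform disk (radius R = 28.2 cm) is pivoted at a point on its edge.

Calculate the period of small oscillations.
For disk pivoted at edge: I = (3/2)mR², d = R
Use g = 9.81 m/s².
I/m = (3/2)R² = 0.1193 m²; d = R = 0.282 m
T = 2π√((3/2)R²/(gR)) = 2π√(3R/(2g)) = 1.305 s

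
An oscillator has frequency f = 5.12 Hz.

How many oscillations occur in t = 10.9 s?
n = f×t = 5.12×10.9 = 55.81 oscillations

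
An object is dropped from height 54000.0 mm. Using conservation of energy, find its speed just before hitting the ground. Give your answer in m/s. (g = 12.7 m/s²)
mgh = ½mv² → v = √(2gh) = √(2×12.7×54) = 37.04 m/s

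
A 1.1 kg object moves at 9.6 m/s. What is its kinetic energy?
KE = ½mv² = ½×1.1×9.6² = 50.688 J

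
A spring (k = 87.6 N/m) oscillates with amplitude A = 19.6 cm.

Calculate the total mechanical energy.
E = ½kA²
E = ½kA² = ½×87.6×(0.196)² = 1.683 J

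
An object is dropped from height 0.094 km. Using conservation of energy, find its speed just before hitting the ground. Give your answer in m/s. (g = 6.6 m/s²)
mgh = ½mv² → v = √(2gh) = √(2×6.6×94) = 35.22 m/s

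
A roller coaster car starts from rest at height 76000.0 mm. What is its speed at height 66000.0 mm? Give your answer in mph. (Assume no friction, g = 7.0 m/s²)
mgh₁ = ½mv₂² + mgh₂ → v₂ = √(2g(h₁−h₂)) = √(2×7.0×(76−66)) = 11.83 m/s = 26.47 mph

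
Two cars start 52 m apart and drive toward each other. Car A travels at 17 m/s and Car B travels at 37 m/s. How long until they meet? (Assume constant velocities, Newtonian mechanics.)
Combined speed: v_combined = 17 + 37 = 54 m/s
Time to meet: t = d/54 = 52/54 = 0.96 s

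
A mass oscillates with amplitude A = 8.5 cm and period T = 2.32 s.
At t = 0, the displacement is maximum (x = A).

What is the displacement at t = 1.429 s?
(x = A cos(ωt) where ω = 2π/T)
ω = 2π/T = 2π/2.32 = 2.708 rad/s
x = A cos(ωt) = 8.5×cos(2.708×1.429) = -6.342 cm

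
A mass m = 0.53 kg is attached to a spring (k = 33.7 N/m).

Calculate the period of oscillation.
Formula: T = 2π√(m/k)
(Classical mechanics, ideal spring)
T = 2π√(m/k) = 2π√(0.53/33.7) = 0.788 s; f = 1/T = 1.269 Hz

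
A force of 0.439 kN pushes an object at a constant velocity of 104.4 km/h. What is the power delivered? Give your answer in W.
P = Fv = 439 N × 29 m/s = 1.273e+04 W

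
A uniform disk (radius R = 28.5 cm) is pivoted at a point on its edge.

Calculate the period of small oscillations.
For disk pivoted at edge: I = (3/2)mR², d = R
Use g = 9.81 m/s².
I/m = (3/2)R² = 0.1218 m²; d = R = 0.285 m
T = 2π√((3/2)R²/(gR)) = 2π√(3R/(2g)) = 1.312 s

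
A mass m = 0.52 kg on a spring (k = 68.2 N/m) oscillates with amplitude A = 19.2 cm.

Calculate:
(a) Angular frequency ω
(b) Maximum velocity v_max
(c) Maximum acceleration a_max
ω = √(k/m) = √(68.2/0.52) = 11.45 rad/s
v_max = ωA = 11.45×0.192 = 2.199 m/s
a_max = ω²A = 11.45²×0.192 = 25.18 m/s²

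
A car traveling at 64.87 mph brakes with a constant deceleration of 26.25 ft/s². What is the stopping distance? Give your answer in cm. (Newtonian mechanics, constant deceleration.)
d = v₀² / (2a) (with unit conversion) = 5255.0 cm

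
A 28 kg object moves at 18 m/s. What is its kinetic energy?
KE = ½mv² = ½×28×18² = 4536.0 J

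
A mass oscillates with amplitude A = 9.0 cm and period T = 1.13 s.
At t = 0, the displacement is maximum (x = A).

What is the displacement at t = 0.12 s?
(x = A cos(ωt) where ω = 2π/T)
ω = 2π/T = 2π/1.13 = 5.56 rad/s
x = A cos(ωt) = 9.0×cos(5.56×0.12) = 7.07 cm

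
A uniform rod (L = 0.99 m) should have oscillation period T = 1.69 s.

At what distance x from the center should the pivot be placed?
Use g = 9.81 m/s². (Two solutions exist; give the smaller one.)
T = 2π√((L²/12 + x²)/(gx)). Let c = T²g/(4π²) = 0.7097.
x² − cx + L²/12 = 0 → x = (c − √(c² − L²/3))/2 = 0.1445 m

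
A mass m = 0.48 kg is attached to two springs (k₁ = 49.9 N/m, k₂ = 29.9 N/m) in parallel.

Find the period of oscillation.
k_eq = k₁+k₂ = 79.8 N/m
T = 2π√(m/k_eq) = 2π√(0.48/79.8) = 0.4873 s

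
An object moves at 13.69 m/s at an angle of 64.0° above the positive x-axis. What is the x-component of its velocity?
vₓ = v cos(θ) = 13.69 × cos(64.0°) = 6.0 m/s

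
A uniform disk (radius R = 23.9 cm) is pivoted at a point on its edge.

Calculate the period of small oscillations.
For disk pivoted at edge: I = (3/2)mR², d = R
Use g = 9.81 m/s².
I/m = (3/2)R² = 0.08568 m²; d = R = 0.239 m
T = 2π√((3/2)R²/(gR)) = 2π√(3R/(2g)) = 1.201 s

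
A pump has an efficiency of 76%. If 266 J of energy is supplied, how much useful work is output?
W_out = η × W_in = 0.76 × 266 = 202.16 J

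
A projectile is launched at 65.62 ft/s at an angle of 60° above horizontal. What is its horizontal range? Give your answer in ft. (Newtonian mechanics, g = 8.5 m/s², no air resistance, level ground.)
R = v₀² sin(2θ) / g (with unit conversion) = 133.7 ft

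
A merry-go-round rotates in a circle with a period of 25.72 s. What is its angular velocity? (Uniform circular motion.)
ω = 2π/T = 2π/25.72 = 0.2443 rad/s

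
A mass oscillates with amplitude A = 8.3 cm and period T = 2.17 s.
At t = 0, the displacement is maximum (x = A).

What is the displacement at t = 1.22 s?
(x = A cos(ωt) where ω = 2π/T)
ω = 2π/T = 2π/2.17 = 2.895 rad/s
x = A cos(ωt) = 8.3×cos(2.895×1.22) = -7.674 cm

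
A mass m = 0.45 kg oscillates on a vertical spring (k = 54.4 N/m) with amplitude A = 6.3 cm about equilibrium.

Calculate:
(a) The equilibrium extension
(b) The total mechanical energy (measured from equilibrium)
x_eq = mg/k = 0.45×9.81/54.4 = 0.08115 m = 8.115 cm
E = ½kA² = ½×54.4×(0.063)² = 0.108 J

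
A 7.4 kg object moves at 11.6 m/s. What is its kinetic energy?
KE = ½mv² = ½×7.4×11.6² = 497.872 J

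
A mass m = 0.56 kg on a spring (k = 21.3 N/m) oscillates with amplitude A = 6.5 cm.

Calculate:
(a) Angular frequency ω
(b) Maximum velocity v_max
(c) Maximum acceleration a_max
ω = √(k/m) = √(21.3/0.56) = 6.167 rad/s
v_max = ωA = 6.167×0.065 = 0.4009 m/s
a_max = ω²A = 6.167²×0.065 = 2.472 m/s²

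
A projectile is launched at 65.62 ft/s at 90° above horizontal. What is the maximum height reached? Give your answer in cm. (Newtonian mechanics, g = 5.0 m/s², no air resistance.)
H = v₀²sin²(θ)/(2g) (with unit conversion) = 4000.0 cm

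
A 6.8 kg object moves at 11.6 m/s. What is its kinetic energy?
KE = ½mv² = ½×6.8×11.6² = 457.504 J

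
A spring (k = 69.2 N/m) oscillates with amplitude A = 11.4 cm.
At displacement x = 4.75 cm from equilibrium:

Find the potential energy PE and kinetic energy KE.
E_total = ½kA² = ½×69.2×(0.114)² = 0.4497 J
PE = ½kx² = ½×69.2×(0.0475)² = 0.07807 J
KE = E_total − PE = 0.3716 J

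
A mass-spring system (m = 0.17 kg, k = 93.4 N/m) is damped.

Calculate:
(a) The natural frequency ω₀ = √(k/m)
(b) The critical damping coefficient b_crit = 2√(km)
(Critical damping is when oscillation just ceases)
ω₀ = √(k/m) = √(93.4/0.17) = 23.44 rad/s
b_crit = 2√(km) = 2√(93.4×0.17) = 7.969 kg/s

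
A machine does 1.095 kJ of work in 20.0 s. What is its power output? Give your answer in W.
P = W/t = 1095 J / 20 s = 54.75 W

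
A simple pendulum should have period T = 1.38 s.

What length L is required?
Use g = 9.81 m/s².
T = 2π√(L/g) → L = g(T/2π)² = 9.81×(1.38/2π)² = 0.4732 m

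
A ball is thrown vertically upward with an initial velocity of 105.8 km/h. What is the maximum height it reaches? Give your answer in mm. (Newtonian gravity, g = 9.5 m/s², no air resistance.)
h_max = v₀²/(2g) (with unit conversion) = 45460.0 mm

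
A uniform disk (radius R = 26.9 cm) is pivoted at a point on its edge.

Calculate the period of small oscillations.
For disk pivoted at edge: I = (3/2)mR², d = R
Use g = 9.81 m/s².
I/m = (3/2)R² = 0.1085 m²; d = R = 0.269 m
T = 2π√((3/2)R²/(gR)) = 2π√(3R/(2g)) = 1.274 s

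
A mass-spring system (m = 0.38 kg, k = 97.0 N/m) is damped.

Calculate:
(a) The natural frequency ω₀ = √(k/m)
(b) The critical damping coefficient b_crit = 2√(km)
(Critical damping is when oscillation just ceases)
ω₀ = √(k/m) = √(97.0/0.38) = 15.98 rad/s
b_crit = 2√(km) = 2√(97.0×0.38) = 12.14 kg/s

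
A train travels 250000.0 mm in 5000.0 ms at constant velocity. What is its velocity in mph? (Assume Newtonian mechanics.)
v = d/t (with unit conversion) = 111.8 mph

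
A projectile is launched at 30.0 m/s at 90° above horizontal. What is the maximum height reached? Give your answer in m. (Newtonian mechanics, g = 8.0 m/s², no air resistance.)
H = v₀²sin²(θ)/(2g) = 56.25 m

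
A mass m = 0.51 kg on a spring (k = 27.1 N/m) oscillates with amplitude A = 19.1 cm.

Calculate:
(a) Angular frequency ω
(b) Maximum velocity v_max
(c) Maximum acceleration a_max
ω = √(k/m) = √(27.1/0.51) = 7.29 rad/s
v_max = ωA = 7.29×0.191 = 1.392 m/s
a_max = ω²A = 7.29²×0.191 = 10.15 m/s²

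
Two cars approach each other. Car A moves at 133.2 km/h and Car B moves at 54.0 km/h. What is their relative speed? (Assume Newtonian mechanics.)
v_rel = v_A + v_B = 133.2 + 54.0 = 187.2 km/h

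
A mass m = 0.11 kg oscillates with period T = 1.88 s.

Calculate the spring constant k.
T = 2π√(m/k) → k = m(2π/T)² = 0.11×(2π/1.88)² = 1.229 N/m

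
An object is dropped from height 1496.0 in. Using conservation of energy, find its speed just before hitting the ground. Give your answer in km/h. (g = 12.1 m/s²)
mgh = ½mv² → v = √(2gh) = √(2×12.1×38) = 30.32 m/s = 109.2 km/h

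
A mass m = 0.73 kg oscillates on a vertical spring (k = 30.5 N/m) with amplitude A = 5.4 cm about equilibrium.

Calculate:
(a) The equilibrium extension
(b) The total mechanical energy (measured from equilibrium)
x_eq = mg/k = 0.73×9.81/30.5 = 0.2348 m = 23.48 cm
E = ½kA² = ½×30.5×(0.054)² = 0.04447 J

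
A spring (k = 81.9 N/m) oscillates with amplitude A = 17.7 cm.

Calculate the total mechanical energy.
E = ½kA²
E = ½kA² = ½×81.9×(0.177)² = 1.283 J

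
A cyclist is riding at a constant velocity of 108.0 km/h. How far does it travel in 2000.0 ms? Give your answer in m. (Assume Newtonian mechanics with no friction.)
d = vt (with unit conversion) = 60.0 m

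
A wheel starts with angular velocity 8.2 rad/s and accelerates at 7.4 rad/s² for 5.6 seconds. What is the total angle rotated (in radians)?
θ = ω₀t + ½αt² = 8.2×5.6 + ½×7.4×5.6² = 161.95 rad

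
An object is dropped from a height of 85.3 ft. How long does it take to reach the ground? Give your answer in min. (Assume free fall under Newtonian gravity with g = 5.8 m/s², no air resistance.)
t = √(2h/g) (with unit conversion) = 0.0499 min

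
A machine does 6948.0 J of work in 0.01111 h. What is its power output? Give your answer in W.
P = W/t = 6948 J / 40 s = 173.7 W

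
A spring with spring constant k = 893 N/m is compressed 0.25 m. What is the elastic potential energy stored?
PE = ½kx² = ½×893×0.25² = 27.91 J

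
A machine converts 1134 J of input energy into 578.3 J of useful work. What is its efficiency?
η = W_out/W_in = 578.3/1134 = 0.51 = 51.0%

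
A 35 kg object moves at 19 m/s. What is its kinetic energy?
KE = ½mv² = ½×35×19² = 6317.5 J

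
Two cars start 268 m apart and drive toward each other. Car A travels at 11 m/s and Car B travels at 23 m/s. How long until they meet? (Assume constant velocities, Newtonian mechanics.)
Combined speed: v_combined = 11 + 23 = 34 m/s
Time to meet: t = d/34 = 268/34 = 7.88 s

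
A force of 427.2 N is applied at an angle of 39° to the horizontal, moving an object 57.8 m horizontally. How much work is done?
W = Fd cosθ = 427.2×57.8×cos(39°) = 19189.0 J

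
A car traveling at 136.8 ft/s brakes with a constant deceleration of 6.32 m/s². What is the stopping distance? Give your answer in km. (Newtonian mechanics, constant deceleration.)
d = v₀² / (2a) (with unit conversion) = 0.1375 km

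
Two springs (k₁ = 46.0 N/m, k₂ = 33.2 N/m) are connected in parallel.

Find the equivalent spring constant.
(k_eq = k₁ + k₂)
k_eq = k₁ + k₂ = 46.0 + 33.2 = 79.2 N/m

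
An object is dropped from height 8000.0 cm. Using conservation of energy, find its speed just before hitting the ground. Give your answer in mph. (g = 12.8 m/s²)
mgh = ½mv² → v = √(2gh) = √(2×12.8×80) = 45.25 m/s = 101.2 mph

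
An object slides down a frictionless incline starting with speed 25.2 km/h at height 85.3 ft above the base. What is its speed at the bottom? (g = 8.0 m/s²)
½mv₀² + mgh = ½mv² → v = √(v₀² + 2gh) = √(7² + 2×8.0×26) = 21.56 m/s = 77.63 km/h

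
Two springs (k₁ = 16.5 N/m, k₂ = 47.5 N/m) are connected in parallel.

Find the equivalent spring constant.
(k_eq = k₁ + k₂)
k_eq = k₁ + k₂ = 16.5 + 47.5 = 64 N/m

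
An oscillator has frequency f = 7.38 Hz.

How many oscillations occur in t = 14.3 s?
n = f×t = 7.38×14.3 = 105.5 oscillations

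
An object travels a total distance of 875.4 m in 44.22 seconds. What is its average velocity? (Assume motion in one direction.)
v_avg = Δd / Δt = 875.4 / 44.22 = 19.8 m/s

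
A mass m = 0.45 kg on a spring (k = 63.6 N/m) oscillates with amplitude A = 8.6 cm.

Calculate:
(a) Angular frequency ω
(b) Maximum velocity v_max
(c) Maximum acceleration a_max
ω = √(k/m) = √(63.6/0.45) = 11.89 rad/s
v_max = ωA = 11.89×0.086 = 1.022 m/s
a_max = ω²A = 11.89²×0.086 = 12.15 m/s²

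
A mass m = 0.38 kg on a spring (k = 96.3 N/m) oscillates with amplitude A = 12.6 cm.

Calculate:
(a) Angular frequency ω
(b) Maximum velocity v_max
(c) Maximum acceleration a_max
ω = √(k/m) = √(96.3/0.38) = 15.92 rad/s
v_max = ωA = 15.92×0.126 = 2.006 m/s
a_max = ω²A = 15.92²×0.126 = 31.93 m/s²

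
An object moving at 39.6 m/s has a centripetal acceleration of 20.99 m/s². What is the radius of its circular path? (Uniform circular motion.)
r = v²/a_c = 39.6²/20.99 = 74.71 m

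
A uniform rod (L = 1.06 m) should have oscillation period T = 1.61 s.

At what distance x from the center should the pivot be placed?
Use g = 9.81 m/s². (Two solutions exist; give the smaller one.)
T = 2π√((L²/12 + x²)/(gx)). Let c = T²g/(4π²) = 0.6441.
x² − cx + L²/12 = 0 → x = (c − √(c² − L²/3))/2 = 0.2216 m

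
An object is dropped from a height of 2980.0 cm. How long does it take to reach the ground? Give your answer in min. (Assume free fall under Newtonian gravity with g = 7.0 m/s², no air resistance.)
t = √(2h/g) (with unit conversion) = 0.04863 min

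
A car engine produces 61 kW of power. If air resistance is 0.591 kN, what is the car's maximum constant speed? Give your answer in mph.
P = Fv → v = P/F = 61000 W / 591 N = 103.2 m/s = 230.9 mph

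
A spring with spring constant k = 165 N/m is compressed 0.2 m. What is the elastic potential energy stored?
PE = ½kx² = ½×165×0.2² = 3.3 J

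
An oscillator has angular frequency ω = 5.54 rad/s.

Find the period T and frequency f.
T = 2π/ω = 2π/5.54 = 1.134 s; f = ω/2π = 0.8817 Hz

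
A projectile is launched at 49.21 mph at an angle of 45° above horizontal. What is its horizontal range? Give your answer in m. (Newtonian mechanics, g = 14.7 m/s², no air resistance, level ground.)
R = v₀² sin(2θ) / g (with unit conversion) = 32.92 m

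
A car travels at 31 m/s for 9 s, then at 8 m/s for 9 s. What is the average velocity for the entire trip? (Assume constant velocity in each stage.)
d₁ = v₁t₁ = 31 × 9 = 279 m
d₂ = v₂t₂ = 8 × 9 = 72 m
d_total = 351 m, t_total = 18 s
v_avg = d_total/t_total = 351/18 = 19.5 m/s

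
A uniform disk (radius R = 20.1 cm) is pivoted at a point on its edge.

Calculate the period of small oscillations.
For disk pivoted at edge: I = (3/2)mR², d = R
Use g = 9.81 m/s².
I/m = (3/2)R² = 0.0606 m²; d = R = 0.201 m
T = 2π√((3/2)R²/(gR)) = 2π√(3R/(2g)) = 1.102 s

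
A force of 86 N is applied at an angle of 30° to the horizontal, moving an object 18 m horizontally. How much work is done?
W = Fd cosθ = 86×18×cos(30°) = 1340.6 J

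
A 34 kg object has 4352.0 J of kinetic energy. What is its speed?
KE = ½mv² → v = √(2KE/m) = √(2×4352.0/34) = 16.0 m/s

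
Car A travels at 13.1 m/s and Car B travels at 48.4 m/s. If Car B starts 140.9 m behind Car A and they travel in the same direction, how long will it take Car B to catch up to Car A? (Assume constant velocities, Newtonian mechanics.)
Relative speed: v_rel = 48.4 - 13.1 = 35.3 m/s
Time to catch: t = d₀/v_rel = 140.9/35.3 = 3.99 s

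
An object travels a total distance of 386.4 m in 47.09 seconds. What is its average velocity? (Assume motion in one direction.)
v_avg = Δd / Δt = 386.4 / 47.09 = 8.21 m/s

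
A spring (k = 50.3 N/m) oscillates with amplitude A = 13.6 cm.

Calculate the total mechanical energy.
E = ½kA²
E = ½kA² = ½×50.3×(0.136)² = 0.4652 J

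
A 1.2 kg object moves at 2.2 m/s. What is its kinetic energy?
KE = ½mv² = ½×1.2×2.2² = 2.904 J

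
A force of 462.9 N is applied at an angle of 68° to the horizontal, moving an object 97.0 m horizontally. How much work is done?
W = Fd cosθ = 462.9×97.0×cos(68°) = 16820.0 J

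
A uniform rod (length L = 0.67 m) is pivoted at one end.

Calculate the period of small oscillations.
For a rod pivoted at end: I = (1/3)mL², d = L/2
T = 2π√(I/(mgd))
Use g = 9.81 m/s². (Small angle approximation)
I/m = (1/3)L² = 0.1496 m²; d = L/2 = 0.335 m
T = 2π√(I/(mgd)) = 2π√(0.1496/(9.81×0.335)) = 1.341 s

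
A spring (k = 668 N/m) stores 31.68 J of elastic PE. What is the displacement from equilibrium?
PE = ½kx² → x = √(2PE/k) = √(2×31.68/668) = 0.308 m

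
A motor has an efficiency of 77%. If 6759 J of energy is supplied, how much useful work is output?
W_out = η × W_in = 0.77 × 6759 = 5204.4 J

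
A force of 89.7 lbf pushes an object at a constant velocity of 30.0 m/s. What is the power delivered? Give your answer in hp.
P = Fv = 399 N × 30 m/s = 1.197e+04 W = 16.05 hp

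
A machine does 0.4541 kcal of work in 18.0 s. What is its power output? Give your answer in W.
P = W/t = 1900 J / 18 s = 105.6 W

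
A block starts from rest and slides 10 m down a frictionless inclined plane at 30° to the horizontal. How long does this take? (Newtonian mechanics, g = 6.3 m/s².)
a = g sin(θ) = 6.3 × sin(30°) = 3.15 m/s²
t = √(2d/a) = √(2 × 10 / 3.15) = 2.52 s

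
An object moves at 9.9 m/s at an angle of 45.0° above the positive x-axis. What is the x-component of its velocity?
vₓ = v cos(θ) = 9.9 × cos(45.0°) = 7.0 m/s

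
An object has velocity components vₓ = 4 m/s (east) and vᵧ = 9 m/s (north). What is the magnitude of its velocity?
|v| = √(vₓ² + vᵧ²) = √(4² + 9²) = √(97) = 9.85 m/s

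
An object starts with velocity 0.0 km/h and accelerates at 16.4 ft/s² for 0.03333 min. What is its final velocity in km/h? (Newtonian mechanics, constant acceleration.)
v = v₀ + at (with unit conversion) = 35.99 km/h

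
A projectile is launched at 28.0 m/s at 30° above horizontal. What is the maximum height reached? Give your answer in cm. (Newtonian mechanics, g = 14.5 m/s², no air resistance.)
H = v₀²sin²(θ)/(2g) (with unit conversion) = 675.9 cm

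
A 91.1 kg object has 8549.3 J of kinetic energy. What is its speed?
KE = ½mv² → v = √(2KE/m) = √(2×8549.3/91.1) = 13.7 m/s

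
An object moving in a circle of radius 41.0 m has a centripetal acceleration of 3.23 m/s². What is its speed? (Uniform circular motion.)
v = √(a_c × r) = √(3.23 × 41.0) = 11.51 m/s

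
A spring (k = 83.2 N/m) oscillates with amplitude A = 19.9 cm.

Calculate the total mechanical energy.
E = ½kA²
E = ½kA² = ½×83.2×(0.199)² = 1.647 J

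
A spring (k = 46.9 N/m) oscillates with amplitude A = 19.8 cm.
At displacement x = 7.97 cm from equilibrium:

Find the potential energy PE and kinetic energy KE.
E_total = ½kA² = ½×46.9×(0.198)² = 0.9193 J
PE = ½kx² = ½×46.9×(0.0797)² = 0.149 J
KE = E_total − PE = 0.7704 J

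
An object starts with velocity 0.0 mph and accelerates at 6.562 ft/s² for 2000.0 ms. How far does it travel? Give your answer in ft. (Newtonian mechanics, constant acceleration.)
d = v₀t + ½at² (with unit conversion) = 13.12 ft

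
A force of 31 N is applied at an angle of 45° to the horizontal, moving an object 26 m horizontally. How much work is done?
W = Fd cosθ = 31×26×cos(45°) = 569.93 J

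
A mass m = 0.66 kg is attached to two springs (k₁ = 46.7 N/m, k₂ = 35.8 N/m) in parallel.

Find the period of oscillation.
k_eq = k₁+k₂ = 82.5 N/m
T = 2π√(m/k_eq) = 2π√(0.66/82.5) = 0.562 s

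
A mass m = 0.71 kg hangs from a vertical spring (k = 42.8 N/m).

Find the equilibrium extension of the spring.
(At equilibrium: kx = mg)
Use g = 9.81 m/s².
x_eq = mg/k = 0.71×9.81/42.8 = 0.1627 m = 16.27 cm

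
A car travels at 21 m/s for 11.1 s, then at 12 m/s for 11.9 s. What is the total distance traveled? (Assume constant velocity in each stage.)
d₁ = v₁t₁ = 21 × 11.1 = 233.1 m
d₂ = v₂t₂ = 12 × 11.9 = 142.8 m
d_total = 233.1 + 142.8 = 375.9 m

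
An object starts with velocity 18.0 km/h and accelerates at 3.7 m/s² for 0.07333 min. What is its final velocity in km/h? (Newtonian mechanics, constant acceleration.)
v = v₀ + at (with unit conversion) = 76.61 km/h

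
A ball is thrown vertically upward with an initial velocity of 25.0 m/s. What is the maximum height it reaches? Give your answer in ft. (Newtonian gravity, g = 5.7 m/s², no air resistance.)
h_max = v₀²/(2g) (with unit conversion) = 179.9 ft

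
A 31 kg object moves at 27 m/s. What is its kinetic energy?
KE = ½mv² = ½×31×27² = 11299.5 J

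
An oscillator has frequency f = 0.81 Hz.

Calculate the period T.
T = 1/f = 1/0.81 = 1.235 s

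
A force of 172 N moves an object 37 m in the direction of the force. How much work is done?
W = Fd = 172×37 = 6364.0 J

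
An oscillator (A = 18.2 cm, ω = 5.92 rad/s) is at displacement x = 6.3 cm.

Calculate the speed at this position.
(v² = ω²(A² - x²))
v = ω√(A² − x²) = 5.92×√(0.182² − 0.063²) = 1.011 m/s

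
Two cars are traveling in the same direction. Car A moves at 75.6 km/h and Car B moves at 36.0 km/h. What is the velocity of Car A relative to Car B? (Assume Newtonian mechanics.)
v_rel = v_A - v_B = 75.6 - 36.0 = 39.6 km/h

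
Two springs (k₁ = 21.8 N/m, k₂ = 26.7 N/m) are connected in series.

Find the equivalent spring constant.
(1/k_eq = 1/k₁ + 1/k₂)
1/k_eq = 1/21.8 + 1/26.7 = 0.083325; k_eq = 12 N/m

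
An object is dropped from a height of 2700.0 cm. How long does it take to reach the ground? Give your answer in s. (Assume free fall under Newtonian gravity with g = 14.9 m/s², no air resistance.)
t = √(2h/g) (with unit conversion) = 1.904 s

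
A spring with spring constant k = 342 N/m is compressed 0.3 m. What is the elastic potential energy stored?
PE = ½kx² = ½×342×0.3² = 15.39 J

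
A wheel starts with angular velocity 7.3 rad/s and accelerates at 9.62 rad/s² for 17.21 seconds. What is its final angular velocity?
ω = ω₀ + αt = 7.3 + 9.62 × 17.21 = 172.86 rad/s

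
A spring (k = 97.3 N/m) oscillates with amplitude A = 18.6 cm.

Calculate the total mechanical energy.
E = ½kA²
E = ½kA² = ½×97.3×(0.186)² = 1.683 J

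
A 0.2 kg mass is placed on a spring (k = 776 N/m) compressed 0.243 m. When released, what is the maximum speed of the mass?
½kx² = ½mv² → v = x√(k/m) = 0.243×√(776/0.2) = 15.14 m/s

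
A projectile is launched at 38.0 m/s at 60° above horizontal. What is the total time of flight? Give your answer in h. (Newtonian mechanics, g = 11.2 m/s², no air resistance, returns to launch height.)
T = 2v₀sin(θ)/g (with unit conversion) = 0.001632 h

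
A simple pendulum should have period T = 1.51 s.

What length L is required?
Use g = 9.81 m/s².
T = 2π√(L/g) → L = g(T/2π)² = 9.81×(1.51/2π)² = 0.5666 m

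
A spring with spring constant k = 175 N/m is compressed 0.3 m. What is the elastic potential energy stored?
PE = ½kx² = ½×175×0.3² = 7.875 J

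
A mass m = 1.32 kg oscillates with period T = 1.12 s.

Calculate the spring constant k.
T = 2π√(m/k) → k = m(2π/T)² = 1.32×(2π/1.12)² = 41.54 N/m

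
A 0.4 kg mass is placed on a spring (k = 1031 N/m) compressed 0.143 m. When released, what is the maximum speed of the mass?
½kx² = ½mv² → v = x√(k/m) = 0.143×√(1031/0.4) = 7.26 m/s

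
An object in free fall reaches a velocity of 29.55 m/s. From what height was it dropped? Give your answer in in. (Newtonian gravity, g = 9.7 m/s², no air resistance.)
h = v²/(2g) (with unit conversion) = 1772.0 in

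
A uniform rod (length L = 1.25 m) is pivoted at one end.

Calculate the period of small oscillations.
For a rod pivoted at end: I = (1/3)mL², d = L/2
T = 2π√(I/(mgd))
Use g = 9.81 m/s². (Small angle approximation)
I/m = (1/3)L² = 0.5208 m²; d = L/2 = 0.625 m
T = 2π√(I/(mgd)) = 2π√(0.5208/(9.81×0.625)) = 1.831 s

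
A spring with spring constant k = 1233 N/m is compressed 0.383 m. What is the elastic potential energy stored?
PE = ½kx² = ½×1233×0.383² = 90.43 J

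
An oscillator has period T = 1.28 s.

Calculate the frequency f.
f = 1/T = 1/1.28 = 0.7812 Hz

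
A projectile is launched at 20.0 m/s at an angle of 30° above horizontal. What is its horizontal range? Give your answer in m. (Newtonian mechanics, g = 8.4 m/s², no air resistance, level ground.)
R = v₀² sin(2θ) / g = 41.24 m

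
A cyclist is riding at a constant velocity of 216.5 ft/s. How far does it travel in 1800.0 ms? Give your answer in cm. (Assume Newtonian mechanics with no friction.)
d = vt (with unit conversion) = 11880.0 cm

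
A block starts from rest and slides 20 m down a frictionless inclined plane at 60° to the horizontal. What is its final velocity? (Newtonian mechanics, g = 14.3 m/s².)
a = g sin(θ) = 14.3 × sin(60°) = 12.38 m/s²
v = √(2ad) = √(2 × 12.38 × 20) = 22.26 m/s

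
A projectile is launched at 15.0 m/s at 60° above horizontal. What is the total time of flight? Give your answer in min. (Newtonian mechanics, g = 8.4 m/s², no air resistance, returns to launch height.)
T = 2v₀sin(θ)/g (with unit conversion) = 0.05155 min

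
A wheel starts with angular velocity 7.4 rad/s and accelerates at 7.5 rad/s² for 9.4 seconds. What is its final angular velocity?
ω = ω₀ + αt = 7.4 + 7.5 × 9.4 = 77.9 rad/s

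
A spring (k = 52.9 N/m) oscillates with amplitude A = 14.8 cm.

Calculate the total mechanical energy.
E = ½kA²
E = ½kA² = ½×52.9×(0.148)² = 0.5794 J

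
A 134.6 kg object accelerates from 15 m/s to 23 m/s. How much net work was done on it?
W_net = ΔKE = ½m(v₂² − v₁²) = ½×134.6×(23² − 15²) = 20459.2 J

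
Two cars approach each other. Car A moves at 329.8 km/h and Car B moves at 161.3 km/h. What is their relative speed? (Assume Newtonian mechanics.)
v_rel = v_A + v_B = 329.8 + 161.3 = 491.1 km/h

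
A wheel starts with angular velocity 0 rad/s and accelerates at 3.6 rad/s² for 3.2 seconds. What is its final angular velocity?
ω = ω₀ + αt = 0 + 3.6 × 3.2 = 11.52 rad/s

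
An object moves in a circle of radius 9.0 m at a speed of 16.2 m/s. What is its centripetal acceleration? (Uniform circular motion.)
a_c = v²/r = 16.2²/9.0 = 262.44/9.0 = 29.16 m/s²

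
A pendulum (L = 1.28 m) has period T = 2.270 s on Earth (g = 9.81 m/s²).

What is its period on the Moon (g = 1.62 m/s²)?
T = 2π√(L/g), so T_moon/T_earth = √(g_earth/g_moon)
T_moon = 2π√(1.28/1.62) = 5.585 s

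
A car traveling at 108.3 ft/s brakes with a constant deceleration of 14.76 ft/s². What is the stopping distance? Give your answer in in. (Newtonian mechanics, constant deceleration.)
d = v₀² / (2a) (with unit conversion) = 4768.0 in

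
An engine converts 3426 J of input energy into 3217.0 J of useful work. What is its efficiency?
η = W_out/W_in = 3217.0/3426 = 0.939 = 93.9%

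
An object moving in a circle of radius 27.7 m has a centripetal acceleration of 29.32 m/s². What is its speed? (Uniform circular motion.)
v = √(a_c × r) = √(29.32 × 27.7) = 28.5 m/s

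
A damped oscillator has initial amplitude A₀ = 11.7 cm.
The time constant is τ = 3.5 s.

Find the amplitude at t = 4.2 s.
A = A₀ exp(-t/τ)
A = A₀ exp(−t/τ) = 11.7×exp(−4.2/3.5) = 3.524 cm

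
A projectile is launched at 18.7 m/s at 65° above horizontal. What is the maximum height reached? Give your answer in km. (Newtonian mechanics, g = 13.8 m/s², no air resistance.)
H = v₀²sin²(θ)/(2g) (with unit conversion) = 0.01041 km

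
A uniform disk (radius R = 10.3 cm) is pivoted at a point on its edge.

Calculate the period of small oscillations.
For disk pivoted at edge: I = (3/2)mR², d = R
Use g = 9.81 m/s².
I/m = (3/2)R² = 0.01591 m²; d = R = 0.103 m
T = 2π√((3/2)R²/(gR)) = 2π√(3R/(2g)) = 0.7885 s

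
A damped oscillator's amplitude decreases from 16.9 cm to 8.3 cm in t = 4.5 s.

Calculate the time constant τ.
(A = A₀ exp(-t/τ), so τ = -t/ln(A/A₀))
A/A₀ = 8.3/16.9 = 0.4911; ln(A/A₀) = -0.7111
τ = −t/ln(A/A₀) = −4.5/-0.7111 = 6.329 s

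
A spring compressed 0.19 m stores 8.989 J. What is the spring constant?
PE = ½kx² → k = 2PE/x² = 2×8.989/0.19² = 498.0 N/m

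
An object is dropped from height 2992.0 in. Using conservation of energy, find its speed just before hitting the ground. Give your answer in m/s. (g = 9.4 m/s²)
mgh = ½mv² → v = √(2gh) = √(2×9.4×76) = 37.8 m/s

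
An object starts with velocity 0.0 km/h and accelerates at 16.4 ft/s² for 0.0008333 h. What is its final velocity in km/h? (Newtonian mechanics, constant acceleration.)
v = v₀ + at (with unit conversion) = 53.98 km/h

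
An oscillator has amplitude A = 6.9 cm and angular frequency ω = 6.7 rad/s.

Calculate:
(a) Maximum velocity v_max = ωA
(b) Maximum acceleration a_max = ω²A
v_max = ωA = 6.7×0.069 = 0.4623 m/s
a_max = ω²A = 6.7²×0.069 = 3.097 m/s²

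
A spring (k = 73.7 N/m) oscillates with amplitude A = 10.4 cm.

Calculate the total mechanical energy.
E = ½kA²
E = ½kA² = ½×73.7×(0.104)² = 0.3986 J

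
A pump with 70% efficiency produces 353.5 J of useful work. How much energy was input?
W_in = W_out/η = 353.5/0.7 = 505.0 J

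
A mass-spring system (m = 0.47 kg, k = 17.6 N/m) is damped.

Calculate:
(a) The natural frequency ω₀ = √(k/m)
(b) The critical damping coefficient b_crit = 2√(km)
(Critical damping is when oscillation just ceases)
ω₀ = √(k/m) = √(17.6/0.47) = 6.119 rad/s
b_crit = 2√(km) = 2√(17.6×0.47) = 5.752 kg/s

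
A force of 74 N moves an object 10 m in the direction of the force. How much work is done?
W = Fd = 74×10 = 740.0 J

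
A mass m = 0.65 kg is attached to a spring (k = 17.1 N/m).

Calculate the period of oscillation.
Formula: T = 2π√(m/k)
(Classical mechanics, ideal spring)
T = 2π√(m/k) = 2π√(0.65/17.1) = 1.225 s; f = 1/T = 0.8163 Hz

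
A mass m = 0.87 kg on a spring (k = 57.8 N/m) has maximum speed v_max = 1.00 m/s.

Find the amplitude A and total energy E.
½mv²_max = ½kA² → A = v_max√(m/k) = 1.0×√(0.87/57.8) = 0.1227 m = 12.27 cm
E = ½mv²_max = ½×0.87×1.0² = 0.435 J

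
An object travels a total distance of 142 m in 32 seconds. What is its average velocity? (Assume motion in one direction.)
v_avg = Δd / Δt = 142 / 32 = 4.44 m/s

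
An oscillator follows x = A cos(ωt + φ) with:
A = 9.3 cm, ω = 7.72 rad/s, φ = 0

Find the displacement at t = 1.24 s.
x = A cos(ωt + φ) = 9.3×cos(7.72×1.24 + 0) = -9.198 cm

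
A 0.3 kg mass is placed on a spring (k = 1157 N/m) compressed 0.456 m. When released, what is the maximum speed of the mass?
½kx² = ½mv² → v = x√(k/m) = 0.456×√(1157/0.3) = 28.32 m/s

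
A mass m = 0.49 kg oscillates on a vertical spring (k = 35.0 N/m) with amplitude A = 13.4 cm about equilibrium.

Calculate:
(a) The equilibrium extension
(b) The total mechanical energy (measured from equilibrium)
x_eq = mg/k = 0.49×9.81/35.0 = 0.1373 m = 13.73 cm
E = ½kA² = ½×35.0×(0.134)² = 0.3142 J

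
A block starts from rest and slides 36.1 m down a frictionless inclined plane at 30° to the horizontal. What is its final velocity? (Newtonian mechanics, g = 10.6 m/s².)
a = g sin(θ) = 10.6 × sin(30°) = 5.3 m/s²
v = √(2ad) = √(2 × 5.3 × 36.1) = 19.56 m/s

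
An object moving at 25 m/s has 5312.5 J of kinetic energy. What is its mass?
KE = ½mv² → m = 2KE/v² = 2×5312.5/25² = 17.0 kg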